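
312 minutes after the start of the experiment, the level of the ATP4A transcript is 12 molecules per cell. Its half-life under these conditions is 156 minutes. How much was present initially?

48 molecules per cell

Number of half-lives elapsed: n = 312/156 ≈ 2.
A₀ = A × 2^n = 12 × 2^2 = 12 × 4 ≈ 48 molecules per cell.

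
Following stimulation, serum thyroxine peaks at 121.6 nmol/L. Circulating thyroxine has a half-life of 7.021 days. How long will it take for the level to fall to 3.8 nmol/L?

3.8/121.6 = 1/32, so 5 half-lives have elapsed.
t = 5 × 7.021 = 35.105 days.

35.105 days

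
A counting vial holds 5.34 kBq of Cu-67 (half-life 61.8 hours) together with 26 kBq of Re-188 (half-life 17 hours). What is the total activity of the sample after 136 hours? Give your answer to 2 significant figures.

Cu-67: 5.34 × (1/2)^(136/61.8) = 5.34 × (1/2)^2.2006 ≈ 1.1617 kBq.
Re-188: 26 × (1/2)^(136/17) = 26 × (1/2)^8 ≈ 0.10156 kBq.
Total = 1.1617 + 0.10156 ≈ 1.2632 kBq.

1.3 kBq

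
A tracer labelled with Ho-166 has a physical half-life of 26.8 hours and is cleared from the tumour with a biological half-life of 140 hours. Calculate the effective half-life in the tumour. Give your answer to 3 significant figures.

1/t_eff = 1/t_phys + 1/t_biol = 1/26.8 + 1/140 = 0.044456 per hour.
t_eff = 26.8 × 140 / (26.8 + 140) ≈ 22.494 hours.

22.5 hours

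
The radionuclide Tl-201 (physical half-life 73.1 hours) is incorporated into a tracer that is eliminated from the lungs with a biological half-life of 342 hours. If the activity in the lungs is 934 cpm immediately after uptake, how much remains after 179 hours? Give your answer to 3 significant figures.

1/t_eff = 1/t_phys + 1/t_biol = 1/73.1 + 1/342 = 0.016604 per hour.
t_eff = 73.1 × 342 / (73.1 + 342) ≈ 60.227 hours.
Remaining = 934 × (1/2)^(179/60.227) = 934 × (1/2)^2.9721 ≈ 119.03 cpm.

119 cpm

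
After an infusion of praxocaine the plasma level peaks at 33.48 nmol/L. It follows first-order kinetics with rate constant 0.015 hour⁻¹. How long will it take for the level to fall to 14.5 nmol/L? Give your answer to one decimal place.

t½ = ln 2 / λ = 0.69315 / 0.015 ≈ 46.21 hours.
Fraction remaining = 14.5/33.48 ≈ 0.43309.
n = log₂(33.48/14.5) = ln(2.309)/ln 2 ≈ 1.2072 half-lives.
t = n × t½ = 1.2072 × 46.21 ≈ 55.787 hours.

55.8 hours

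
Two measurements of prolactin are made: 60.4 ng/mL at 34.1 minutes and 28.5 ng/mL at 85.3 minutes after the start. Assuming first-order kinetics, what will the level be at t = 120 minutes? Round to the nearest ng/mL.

17 ng/mL

Over Δt = 85.3 − 34.1 = 51.2 minutes, the level fell by a factor of 60.4/28.5 ≈ 2.1193.
n = log₂(2.1193) ≈ 1.0836 half-lives, so t½ = 51.2/1.0836 ≈ 47.25 minutes.
From t = 85.3 to t = 120: 28.5 × (1/2)^((120−85.3)/47.25) ≈ 17.131 ng/mL.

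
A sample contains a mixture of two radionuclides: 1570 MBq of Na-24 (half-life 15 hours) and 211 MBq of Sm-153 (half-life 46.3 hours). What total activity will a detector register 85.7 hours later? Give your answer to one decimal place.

Na-24: 1570 × (1/2)^(85.7/15) = 1570 × (1/2)^5.7133 ≈ 29.924 MBq.
Sm-153: 211 × (1/2)^(85.7/46.3) = 211 × (1/2)^1.851 ≈ 58.49 MBq.
Total = 29.924 + 58.49 ≈ 88.414 MBq.

88.4 MBq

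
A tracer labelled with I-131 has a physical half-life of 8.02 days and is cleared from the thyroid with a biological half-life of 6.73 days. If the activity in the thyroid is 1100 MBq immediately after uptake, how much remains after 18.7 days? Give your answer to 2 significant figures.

32 MBq

1/t_eff = 1/t_phys + 1/t_biol = 1/8.02 + 1/6.73 = 0.27328 per day.
t_eff = 8.02 × 6.73 / (8.02 + 6.73) ≈ 3.6593 days.
Remaining = 1100 × (1/2)^(18.7/3.6593) = 1100 × (1/2)^5.1103 ≈ 31.845 MBq.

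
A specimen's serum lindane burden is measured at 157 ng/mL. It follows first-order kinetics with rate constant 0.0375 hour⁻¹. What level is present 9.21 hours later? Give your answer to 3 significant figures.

t½ = ln 2 / λ = 0.69315 / 0.0375 ≈ 18.484 hours.
Number of half-lives: n = 9.21/18.484 ≈ 0.49827.
Remaining = 157 × (1/2)^0.49827 = 157 × 0.70795 ≈ 111.15 ng/mL.

111 ng/mL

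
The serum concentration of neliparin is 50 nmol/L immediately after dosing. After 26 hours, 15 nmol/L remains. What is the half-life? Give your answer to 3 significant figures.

15.0 hours

A/A₀ = 15/50 ≈ 0.3.
n = log₂(3.3333) ≈ 1.737 half-lives elapsed in 26 hours.
t½ = 26/1.737 ≈ 14.969 hours.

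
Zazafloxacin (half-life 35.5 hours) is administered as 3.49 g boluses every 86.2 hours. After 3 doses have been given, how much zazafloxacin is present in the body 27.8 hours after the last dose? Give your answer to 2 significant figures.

2.5 g

The 3 doses were given 200.2, 114, 27.8 hours ago.
Total = 3.49·(1/2)^(200.2/35.5) + 3.49·(1/2)^(114/35.5) + 3.49·(1/2)^(27.8/35.5)
      = 0.070014 + 0.37682 + 2.0281 ≈ 2.4749 g.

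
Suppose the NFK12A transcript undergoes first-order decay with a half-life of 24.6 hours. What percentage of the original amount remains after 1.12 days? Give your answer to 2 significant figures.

1.12 days = 26.88 hours.
n = 26.88/24.6 ≈ 1.0927 half-lives.
Fraction remaining = (1/2)^1.0927 ≈ 0.46889, i.e. 46.889%.

47%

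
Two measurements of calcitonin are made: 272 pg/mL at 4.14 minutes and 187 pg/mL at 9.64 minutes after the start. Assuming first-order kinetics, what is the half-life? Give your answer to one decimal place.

10.2 minutes

Over Δt = 9.64 − 4.14 = 5.5 minutes, the level fell by a factor of 272/187 ≈ 1.4545.
n = log₂(1.4545) ≈ 0.54057 half-lives, so t½ = 5.5/0.54057 ≈ 10.174 minutes.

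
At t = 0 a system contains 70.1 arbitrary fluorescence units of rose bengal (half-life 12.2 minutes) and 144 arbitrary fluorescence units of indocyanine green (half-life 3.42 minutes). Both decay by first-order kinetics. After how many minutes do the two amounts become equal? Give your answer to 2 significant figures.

Set 70.1·(1/2)^(t/12.2) = 144·(1/2)^(t/3.42).
Taking log₂: log₂(70.1/144) = t·(1/12.2 − 1/3.42).
log₂(0.48681) = -1.0386; 1/12.2 − 1/3.42 = -0.21043.
t = -1.0386 / -0.21043 ≈ 4.9355 minutes.

4.9 minutes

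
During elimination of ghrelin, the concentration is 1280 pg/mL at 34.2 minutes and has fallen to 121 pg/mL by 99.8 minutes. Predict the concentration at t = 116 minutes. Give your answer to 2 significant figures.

68 pg/mL

Over Δt = 99.8 − 34.2 = 65.6 minutes, the level fell by a factor of 1280/121 ≈ 10.579.
n = log₂(10.579) ≈ 3.4031 half-lives, so t½ = 65.6/3.4031 ≈ 19.277 minutes.
From t = 99.8 to t = 116: 121 × (1/2)^((116−99.8)/19.277) ≈ 67.578 pg/mL.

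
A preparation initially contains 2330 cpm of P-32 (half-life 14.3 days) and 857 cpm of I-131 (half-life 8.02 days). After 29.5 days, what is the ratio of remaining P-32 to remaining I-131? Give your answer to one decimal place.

8.3

P-32: 2330 × (1/2)^(29.5/14.3) = 2330 × (1/2)^2.0629 ≈ 557.63 cpm.
I-131: 857 × (1/2)^(29.5/8.02) = 857 × (1/2)^3.6783 ≈ 66.942 cpm.
Ratio ≈ 557.63 / 66.942 ≈ 8.3301.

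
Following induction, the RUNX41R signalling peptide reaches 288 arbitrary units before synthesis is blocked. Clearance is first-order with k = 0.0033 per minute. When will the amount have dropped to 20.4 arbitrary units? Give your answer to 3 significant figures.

802 minutes

t½ = ln 2 / k = 0.69315 / 0.0033 ≈ 210.04 minutes.
Fraction remaining = 20.4/288 ≈ 0.070833.
n = log₂(288/20.4) = ln(14.118)/ln 2 ≈ 3.8194 half-lives.
t = n × t½ = 3.8194 × 210.04 ≈ 802.25 minutes.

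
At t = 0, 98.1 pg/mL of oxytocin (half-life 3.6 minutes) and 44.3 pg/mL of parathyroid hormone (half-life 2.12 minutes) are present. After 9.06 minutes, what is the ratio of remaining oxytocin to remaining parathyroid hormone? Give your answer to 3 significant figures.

oxytocin: 98.1 × (1/2)^(9.06/3.6) = 98.1 × (1/2)^2.5167 ≈ 17.143 pg/mL.
parathyroid hormone: 44.3 × (1/2)^(9.06/2.12) = 44.3 × (1/2)^4.2736 ≈ 2.2905 pg/mL.
Ratio ≈ 17.143 / 2.2905 ≈ 7.4843.

7.48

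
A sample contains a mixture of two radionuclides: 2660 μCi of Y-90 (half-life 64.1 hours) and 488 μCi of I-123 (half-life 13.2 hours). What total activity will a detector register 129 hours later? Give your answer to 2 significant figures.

660 μCi

Y-90: 2660 × (1/2)^(129/64.1) = 2660 × (1/2)^2.0125 ≈ 659.27 μCi.
I-123: 488 × (1/2)^(129/13.2) = 488 × (1/2)^9.7727 ≈ 0.55787 μCi.
Total = 659.27 + 0.55787 ≈ 659.83 μCi.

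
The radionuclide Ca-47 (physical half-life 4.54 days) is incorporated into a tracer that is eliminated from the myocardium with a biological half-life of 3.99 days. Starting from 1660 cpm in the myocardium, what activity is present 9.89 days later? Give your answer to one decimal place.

1/t_eff = 1/t_phys + 1/t_biol = 1/4.54 + 1/3.99 = 0.47089 per day.
t_eff = 4.54 × 3.99 / (4.54 + 3.99) ≈ 2.1236 days.
Remaining = 1660 × (1/2)^(9.89/2.1236) = 1660 × (1/2)^4.6571 ≈ 65.793 cpm.

65.8 cpm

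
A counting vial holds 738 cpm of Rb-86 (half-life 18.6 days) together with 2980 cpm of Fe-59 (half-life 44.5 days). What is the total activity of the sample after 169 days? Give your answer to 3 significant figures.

Rb-86: 738 × (1/2)^(169/18.6) = 738 × (1/2)^9.086 ≈ 1.358 cpm.
Fe-59: 2980 × (1/2)^(169/44.5) = 2980 × (1/2)^3.7978 ≈ 214.28 cpm.
Total = 1.358 + 214.28 ≈ 215.64 cpm.

216 cpm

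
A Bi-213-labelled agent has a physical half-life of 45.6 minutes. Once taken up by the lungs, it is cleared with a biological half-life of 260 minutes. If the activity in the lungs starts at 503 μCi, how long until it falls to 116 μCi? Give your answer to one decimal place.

82.1 minutes

1/t_eff = 1/t_phys + 1/t_biol = 1/45.6 + 1/260 = 0.025776 per minute.
t_eff = 45.6 × 260 / (45.6 + 260) ≈ 38.796 minutes.
n = log₂(503/116) ≈ 2.1164; t = 2.1164 × 38.796 ≈ 82.109 minutes.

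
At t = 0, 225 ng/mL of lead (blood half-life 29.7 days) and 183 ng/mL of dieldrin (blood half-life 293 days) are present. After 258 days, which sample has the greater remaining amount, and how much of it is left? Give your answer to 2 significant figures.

lead: 225 × (1/2)^8.6869 ≈ 0.54598 ng/mL.
dieldrin: 183 × (1/2)^0.88055 ≈ 99.399 ng/mL.
Dieldrin has more remaining, at ≈ 99.399 ng/mL.

dieldrin, 99 ng/mL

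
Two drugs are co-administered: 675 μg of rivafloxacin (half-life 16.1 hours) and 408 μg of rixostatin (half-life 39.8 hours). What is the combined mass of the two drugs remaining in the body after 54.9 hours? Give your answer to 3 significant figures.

rivafloxacin: 675 × (1/2)^(54.9/16.1) = 675 × (1/2)^3.4099 ≈ 63.505 μg.
rixostatin: 408 × (1/2)^(54.9/39.8) = 408 × (1/2)^1.3794 ≈ 156.83 μg.
Total = 63.505 + 156.83 ≈ 220.33 μg.

220 μg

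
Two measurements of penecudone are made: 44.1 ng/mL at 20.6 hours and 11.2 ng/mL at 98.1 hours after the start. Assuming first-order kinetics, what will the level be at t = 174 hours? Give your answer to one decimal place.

Over Δt = 98.1 − 20.6 = 77.5 hours, the level fell by a factor of 44.1/11.2 ≈ 3.9375.
n = log₂(3.9375) ≈ 1.9773 half-lives, so t½ = 77.5/1.9773 ≈ 39.195 hours.
From t = 98.1 to t = 174: 11.2 × (1/2)^((174−98.1)/39.195) ≈ 2.9261 ng/mL.

2.9 ng/mL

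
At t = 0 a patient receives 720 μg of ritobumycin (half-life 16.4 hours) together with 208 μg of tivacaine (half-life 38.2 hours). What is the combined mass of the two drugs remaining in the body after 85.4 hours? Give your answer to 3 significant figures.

ritobumycin: 720 × (1/2)^(85.4/16.4) = 720 × (1/2)^5.2073 ≈ 19.488 μg.
tivacaine: 208 × (1/2)^(85.4/38.2) = 208 × (1/2)^2.2356 ≈ 44.165 μg.
Total = 19.488 + 44.165 ≈ 63.653 μg.

63.7 μg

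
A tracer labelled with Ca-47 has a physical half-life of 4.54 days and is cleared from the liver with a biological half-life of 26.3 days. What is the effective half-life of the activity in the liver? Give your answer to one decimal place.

3.9 days

1/t_eff = 1/t_phys + 1/t_biol = 1/4.54 + 1/26.3 = 0.25829 per day.
t_eff = 4.54 × 26.3 / (4.54 + 26.3) ≈ 3.8717 days.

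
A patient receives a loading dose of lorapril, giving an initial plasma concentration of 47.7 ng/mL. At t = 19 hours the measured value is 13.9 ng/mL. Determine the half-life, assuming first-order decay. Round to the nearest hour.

11 hours

A/A₀ = 13.9/47.7 ≈ 0.2914.
n = log₂(3.4317) ≈ 1.7789 half-lives elapsed in 19 hours.
t½ = 19/1.7789 ≈ 10.681 hours.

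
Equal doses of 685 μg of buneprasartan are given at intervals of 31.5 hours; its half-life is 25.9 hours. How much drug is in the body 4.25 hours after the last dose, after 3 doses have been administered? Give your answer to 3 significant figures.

988 μg

The 3 doses were given 67.25, 35.75, 4.25 hours ago.
Total = 685·(1/2)^(67.25/25.9) + 685·(1/2)^(35.75/25.9) + 685·(1/2)^(4.25/25.9)
      = 113.26 + 263.13 + 611.36 ≈ 987.74 μg.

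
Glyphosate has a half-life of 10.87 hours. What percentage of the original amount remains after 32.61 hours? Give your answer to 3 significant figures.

n = 32.61/10.87 ≈ 3 half-lives.
Fraction remaining = (1/2)^3 ≈ 0.125, i.e. 12.5%.

12.5%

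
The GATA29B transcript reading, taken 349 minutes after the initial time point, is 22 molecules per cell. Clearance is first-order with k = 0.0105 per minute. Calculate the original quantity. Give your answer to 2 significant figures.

860 molecules per cell

t½ = ln 2 / k = 0.69315 / 0.0105 ≈ 66.014 minutes.
Number of half-lives elapsed: n = 349/66.014 ≈ 5.2868.
A₀ = A × 2^n = 22 × 2^5.2868 = 22 × 39.037 ≈ 858.81 molecules per cell.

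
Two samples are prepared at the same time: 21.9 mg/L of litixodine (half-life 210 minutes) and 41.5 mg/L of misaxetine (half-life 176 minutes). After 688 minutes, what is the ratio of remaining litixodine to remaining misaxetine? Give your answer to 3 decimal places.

0.818

litixodine: 21.9 × (1/2)^(688/210) = 21.9 × (1/2)^3.2762 ≈ 2.2605 mg/L.
misaxetine: 41.5 × (1/2)^(688/176) = 41.5 × (1/2)^3.9091 ≈ 2.7625 mg/L.
Ratio ≈ 2.2605 / 2.7625 ≈ 0.81831.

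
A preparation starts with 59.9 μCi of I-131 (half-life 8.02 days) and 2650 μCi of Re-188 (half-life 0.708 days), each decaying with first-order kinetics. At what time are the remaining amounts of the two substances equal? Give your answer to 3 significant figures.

4.25 days

Set 59.9·(1/2)^(t/8.02) = 2650·(1/2)^(t/0.708).
Taking log₂: log₂(59.9/2650) = t·(1/8.02 − 1/0.708).
log₂(0.022604) = -5.4673; 1/8.02 − 1/0.708 = -1.2877.
t = -5.4673 / -1.2877 ≈ 4.2456 days.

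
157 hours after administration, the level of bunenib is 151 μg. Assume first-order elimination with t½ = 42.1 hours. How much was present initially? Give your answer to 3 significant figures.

2000 μg

Number of half-lives elapsed: n = 157/42.1 ≈ 3.7292.
A₀ = A × 2^n = 151 × 2^3.7292 = 151 × 13.262 ≈ 2002.5 μg.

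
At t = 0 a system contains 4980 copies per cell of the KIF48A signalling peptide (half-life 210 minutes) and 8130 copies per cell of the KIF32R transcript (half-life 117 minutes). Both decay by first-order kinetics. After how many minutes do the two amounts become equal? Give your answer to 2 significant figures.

190 minutes

Set 4980·(1/2)^(t/210) = 8130·(1/2)^(t/117).
Taking log₂: log₂(4980/8130) = t·(1/210 − 1/117).
log₂(0.61255) = -0.70711; 1/210 − 1/117 = -0.0037851.
t = -0.70711 / -0.0037851 ≈ 186.81 minutes.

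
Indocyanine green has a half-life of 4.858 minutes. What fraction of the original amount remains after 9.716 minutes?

n = 9.716/4.858 ≈ 2 half-lives.
Fraction remaining = (1/2)^2 ≈ 0.25.

0.25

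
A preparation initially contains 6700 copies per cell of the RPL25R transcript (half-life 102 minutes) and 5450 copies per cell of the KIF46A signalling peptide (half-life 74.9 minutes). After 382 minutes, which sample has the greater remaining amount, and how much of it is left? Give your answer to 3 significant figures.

RPL25R transcript, 500 copies per cell

RPL25R transcript: 6700 × (1/2)^3.7451 ≈ 499.68 copies per cell.
KIF46A signalling peptide: 5450 × (1/2)^5.1001 ≈ 158.89 copies per cell.
RPL25R transcript has more remaining, at ≈ 499.68 copies per cell.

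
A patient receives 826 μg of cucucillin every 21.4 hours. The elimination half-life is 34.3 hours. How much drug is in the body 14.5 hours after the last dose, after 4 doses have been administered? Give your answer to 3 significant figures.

1440 μg

The 4 doses were given 78.7, 57.3, 35.9, 14.5 hours ago.
Total = 826·(1/2)^(78.7/34.3) + 826·(1/2)^(57.3/34.3) + 826·(1/2)^(35.9/34.3) + 826·(1/2)^(14.5/34.3)
      = 168.38 + 259.47 + 399.86 + 616.2 ≈ 1443.9 μg.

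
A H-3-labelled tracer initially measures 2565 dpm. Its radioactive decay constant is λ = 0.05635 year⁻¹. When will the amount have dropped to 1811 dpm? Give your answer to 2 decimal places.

6.18 years

t½ = ln 2 / λ = 0.69315 / 0.05635 ≈ 12.301 years.
Fraction remaining = 1811/2565 ≈ 0.70604.
n = log₂(2565/1811) = ln(1.4163)/ln 2 ≈ 0.50217 half-lives.
t = n × t½ = 0.50217 × 12.301 ≈ 6.1771 years.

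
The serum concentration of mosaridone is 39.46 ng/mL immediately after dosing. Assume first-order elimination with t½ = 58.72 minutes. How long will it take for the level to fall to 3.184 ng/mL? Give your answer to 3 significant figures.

213 minutes

Fraction remaining = 3.184/39.46 ≈ 0.080689.
n = log₂(39.46/3.184) = ln(12.393)/ln 2 ≈ 3.6315 half-lives.
t = n × t½ = 3.6315 × 58.72 ≈ 213.24 minutes.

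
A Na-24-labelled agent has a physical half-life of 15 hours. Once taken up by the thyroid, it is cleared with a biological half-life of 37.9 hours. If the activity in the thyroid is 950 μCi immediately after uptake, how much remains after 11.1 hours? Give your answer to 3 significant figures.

1/t_eff = 1/t_phys + 1/t_biol = 1/15 + 1/37.9 = 0.093052 per hour.
t_eff = 15 × 37.9 / (15 + 37.9) ≈ 10.747 hours.
Remaining = 950 × (1/2)^(11.1/10.747) = 950 × (1/2)^1.0329 ≈ 464.3 μCi.

464 μCi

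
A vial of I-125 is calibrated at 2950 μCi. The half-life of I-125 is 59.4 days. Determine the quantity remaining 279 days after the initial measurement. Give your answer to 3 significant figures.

114 μCi

Number of half-lives: n = 279/59.4 ≈ 4.697.
Remaining = 2950 × (1/2)^4.697 = 2950 × 0.038554 ≈ 113.73 μCi.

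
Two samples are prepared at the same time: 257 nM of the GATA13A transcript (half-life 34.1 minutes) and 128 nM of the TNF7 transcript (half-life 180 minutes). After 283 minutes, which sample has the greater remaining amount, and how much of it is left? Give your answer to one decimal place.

TNF7 transcript, 43.0 nM

GATA13A transcript: 257 × (1/2)^8.2991 ≈ 0.81592 nM.
TNF7 transcript: 128 × (1/2)^1.5722 ≈ 43.045 nM.
TNF7 transcript has more remaining, at ≈ 43.045 nM.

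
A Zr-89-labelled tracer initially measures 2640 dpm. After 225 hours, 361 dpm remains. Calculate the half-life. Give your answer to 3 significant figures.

A/A₀ = 361/2640 ≈ 0.13674.
n = log₂(7.313) ≈ 2.8705 half-lives elapsed in 225 hours.
t½ = 225/2.8705 ≈ 78.384 hours.

78.4 hours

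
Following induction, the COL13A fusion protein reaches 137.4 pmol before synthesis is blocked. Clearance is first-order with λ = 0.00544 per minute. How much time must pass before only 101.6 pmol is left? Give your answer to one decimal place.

55.5 minutes

t½ = ln 2 / λ = 0.69315 / 0.00544 ≈ 127.42 minutes.
Fraction remaining = 101.6/137.4 ≈ 0.73945.
n = log₂(137.4/101.6) = ln(1.3524)/ln 2 ≈ 0.43548 half-lives.
t = n × t½ = 0.43548 × 127.42 ≈ 55.488 minutes.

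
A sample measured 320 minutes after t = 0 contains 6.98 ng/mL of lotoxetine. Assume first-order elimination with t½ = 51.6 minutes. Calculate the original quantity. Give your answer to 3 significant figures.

Number of half-lives elapsed: n = 320/51.6 ≈ 6.2016.
A₀ = A × 2^n = 6.98 × 2^6.2016 = 6.98 × 73.596 ≈ 513.7 ng/mL.

514 ng/mL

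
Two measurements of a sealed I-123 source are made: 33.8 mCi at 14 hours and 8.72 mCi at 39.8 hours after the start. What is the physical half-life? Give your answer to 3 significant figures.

Over Δt = 39.8 − 14 = 25.8 hours, the level fell by a factor of 33.8/8.72 ≈ 3.8761.
n = log₂(3.8761) ≈ 1.9546 half-lives, so t½ = 25.8/1.9546 ≈ 13.199 hours.

13.2 hours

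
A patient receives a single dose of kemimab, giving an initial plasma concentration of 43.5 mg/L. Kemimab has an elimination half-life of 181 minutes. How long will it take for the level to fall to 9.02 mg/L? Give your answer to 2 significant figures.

Fraction remaining = 9.02/43.5 ≈ 0.20736.
n = log₂(43.5/9.02) = ln(4.8226)/ln 2 ≈ 2.2698 half-lives.
t = n × t½ = 2.2698 × 181 ≈ 410.84 minutes.

410 minutes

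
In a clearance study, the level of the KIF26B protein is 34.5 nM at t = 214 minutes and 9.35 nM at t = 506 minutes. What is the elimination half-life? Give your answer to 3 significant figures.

Over Δt = 506 − 214 = 292 minutes, the level fell by a factor of 34.5/9.35 ≈ 3.6898.
n = log₂(3.6898) ≈ 1.8836 half-lives, so t½ = 292/1.8836 ≈ 155.03 minutes.

155 minutes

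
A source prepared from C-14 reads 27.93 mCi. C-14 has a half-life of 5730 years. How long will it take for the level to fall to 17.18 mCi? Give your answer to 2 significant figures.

Fraction remaining = 17.18/27.93 ≈ 0.61511.
n = log₂(27.93/17.18) = ln(1.6257)/ln 2 ≈ 0.70109 half-lives.
t = n × t½ = 0.70109 × 5730 ≈ 4017.2 years.

4000 years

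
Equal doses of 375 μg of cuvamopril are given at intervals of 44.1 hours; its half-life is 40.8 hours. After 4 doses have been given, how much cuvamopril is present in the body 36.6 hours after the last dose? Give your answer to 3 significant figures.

363 μg

The 4 doses were given 168.9, 124.8, 80.7, 36.6 hours ago.
Total = 375·(1/2)^(168.9/40.8) + 375·(1/2)^(124.8/40.8) + 375·(1/2)^(80.7/40.8) + 375·(1/2)^(36.6/40.8)
      = 21.274 + 45.002 + 95.194 + 201.37 ≈ 362.84 μg.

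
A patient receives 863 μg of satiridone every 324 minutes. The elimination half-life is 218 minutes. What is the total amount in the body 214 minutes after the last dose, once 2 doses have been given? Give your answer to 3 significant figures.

The 2 doses were given 538, 214 minutes ago.
Total = 863·(1/2)^(538/218) + 863·(1/2)^(214/218)
      = 155.99 + 437.02 ≈ 593.01 μg.

593 μg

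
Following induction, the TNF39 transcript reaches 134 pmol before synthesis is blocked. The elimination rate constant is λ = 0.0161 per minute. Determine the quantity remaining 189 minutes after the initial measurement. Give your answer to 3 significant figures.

6.39 pmol

t½ = ln 2 / λ = 0.69315 / 0.0161 ≈ 43.053 minutes.
Number of half-lives: n = 189/43.053 ≈ 4.39.
Remaining = 134 × (1/2)^4.39 = 134 × 0.047696 ≈ 6.3913 pmol.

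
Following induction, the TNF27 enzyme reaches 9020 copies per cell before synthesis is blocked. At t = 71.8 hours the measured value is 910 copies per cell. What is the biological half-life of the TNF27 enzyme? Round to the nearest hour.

22 hours

A/A₀ = 910/9020 ≈ 0.10089.
n = log₂(9.9121) ≈ 3.3092 half-lives elapsed in 71.8 hours.
t½ = 71.8/3.3092 ≈ 21.697 hours.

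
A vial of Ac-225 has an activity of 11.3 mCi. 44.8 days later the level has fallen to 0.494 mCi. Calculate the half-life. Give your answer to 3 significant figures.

A/A₀ = 0.494/11.3 ≈ 0.043717.
n = log₂(22.874) ≈ 4.5157 half-lives elapsed in 44.8 days.
t½ = 44.8/4.5157 ≈ 9.921 days.

9.92 days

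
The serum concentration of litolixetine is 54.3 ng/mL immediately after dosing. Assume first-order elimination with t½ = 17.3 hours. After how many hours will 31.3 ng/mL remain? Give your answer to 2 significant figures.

14 hours

Fraction remaining = 31.3/54.3 ≈ 0.57643.
n = log₂(54.3/31.3) = ln(1.7348)/ln 2 ≈ 0.79479 half-lives.
t = n × t½ = 0.79479 × 17.3 ≈ 13.75 hours.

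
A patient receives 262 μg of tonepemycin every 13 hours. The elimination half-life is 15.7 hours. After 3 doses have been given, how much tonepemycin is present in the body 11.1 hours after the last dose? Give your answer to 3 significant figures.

302 μg

The 3 doses were given 37.1, 24.1, 11.1 hours ago.
Total = 262·(1/2)^(37.1/15.7) + 262·(1/2)^(24.1/15.7) + 262·(1/2)^(11.1/15.7)
      = 50.927 + 90.409 + 160.5 ≈ 301.83 μg.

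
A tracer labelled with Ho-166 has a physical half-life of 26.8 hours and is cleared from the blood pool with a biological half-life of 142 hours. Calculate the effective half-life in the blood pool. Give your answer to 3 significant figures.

22.5 hours

1/t_eff = 1/t_phys + 1/t_biol = 1/26.8 + 1/142 = 0.044356 per hour.
t_eff = 26.8 × 142 / (26.8 + 142) ≈ 22.545 hours.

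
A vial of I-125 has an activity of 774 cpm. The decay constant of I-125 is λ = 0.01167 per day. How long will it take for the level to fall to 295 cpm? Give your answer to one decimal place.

82.7 days

t½ = ln 2 / λ = 0.69315 / 0.01167 ≈ 59.396 days.
Fraction remaining = 295/774 ≈ 0.38114.
n = log₂(774/295) = ln(2.6237)/ln 2 ≈ 1.3916 half-lives.
t = n × t½ = 1.3916 × 59.396 ≈ 82.656 days.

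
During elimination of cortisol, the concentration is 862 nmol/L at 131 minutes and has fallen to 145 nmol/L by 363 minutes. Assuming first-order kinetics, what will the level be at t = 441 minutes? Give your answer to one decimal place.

79.6 nmol/L

Over Δt = 363 − 131 = 232 minutes, the level fell by a factor of 862/145 ≈ 5.9448.
n = log₂(5.9448) ≈ 2.5716 half-lives, so t½ = 232/2.5716 ≈ 90.215 minutes.
From t = 363 to t = 441: 145 × (1/2)^((441−363)/90.215) ≈ 79.634 nmol/L.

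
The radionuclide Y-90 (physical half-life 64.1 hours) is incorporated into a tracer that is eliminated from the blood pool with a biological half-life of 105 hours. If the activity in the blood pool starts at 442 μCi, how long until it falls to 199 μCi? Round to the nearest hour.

1/t_eff = 1/t_phys + 1/t_biol = 1/64.1 + 1/105 = 0.025124 per hour.
t_eff = 64.1 × 105 / (64.1 + 105) ≈ 39.802 hours.
n = log₂(442/199) ≈ 1.1513; t = 1.1513 × 39.802 ≈ 45.823 hours.

46 hours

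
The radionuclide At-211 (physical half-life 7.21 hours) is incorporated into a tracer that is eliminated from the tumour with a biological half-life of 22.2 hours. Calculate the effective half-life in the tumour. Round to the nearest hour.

5 hours

1/t_eff = 1/t_phys + 1/t_biol = 1/7.21 + 1/22.2 = 0.18374 per hour.
t_eff = 7.21 × 22.2 / (7.21 + 22.2) ≈ 5.4424 hours.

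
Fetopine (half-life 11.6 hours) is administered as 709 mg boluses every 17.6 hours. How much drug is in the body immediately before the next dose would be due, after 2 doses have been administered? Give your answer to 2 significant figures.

330 mg

The 2 doses were given 35.2, 17.6 hours ago.
Total = 709·(1/2)^(35.2/11.6) + 709·(1/2)^(17.6/11.6)
      = 86.532 + 247.69 ≈ 334.22 mg.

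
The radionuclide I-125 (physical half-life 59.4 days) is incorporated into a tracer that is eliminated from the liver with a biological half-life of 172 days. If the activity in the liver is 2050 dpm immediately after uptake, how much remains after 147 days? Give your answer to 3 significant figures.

1/t_eff = 1/t_phys + 1/t_biol = 1/59.4 + 1/172 = 0.022649 per day.
t_eff = 59.4 × 172 / (59.4 + 172) ≈ 44.152 days.
Remaining = 2050 × (1/2)^(147/44.152) = 2050 × (1/2)^3.3294 ≈ 203.94 dpm.

204 dpm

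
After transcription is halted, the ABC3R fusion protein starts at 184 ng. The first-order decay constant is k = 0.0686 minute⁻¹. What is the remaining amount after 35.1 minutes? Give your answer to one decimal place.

16.6 ng

t½ = ln 2 / k = 0.69315 / 0.0686 ≈ 10.104 minutes.
Number of half-lives: n = 35.1/10.104 ≈ 3.4738.
Remaining = 184 × (1/2)^3.4738 = 184 × 0.090008 ≈ 16.561 ng.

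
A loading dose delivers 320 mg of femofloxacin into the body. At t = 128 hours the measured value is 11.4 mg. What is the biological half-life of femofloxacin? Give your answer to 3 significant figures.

A/A₀ = 11.4/320 ≈ 0.035625.
n = log₂(28.07) ≈ 4.811 half-lives elapsed in 128 hours.
t½ = 128/4.811 ≈ 26.606 hours.

26.6 hours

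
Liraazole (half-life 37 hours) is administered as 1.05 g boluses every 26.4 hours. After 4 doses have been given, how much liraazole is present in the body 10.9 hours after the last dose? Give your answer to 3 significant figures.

The 4 doses were given 90.1, 63.7, 37.3, 10.9 hours ago.
Total = 1.05·(1/2)^(90.1/37) + 1.05·(1/2)^(63.7/37) + 1.05·(1/2)^(37.3/37) + 1.05·(1/2)^(10.9/37)
      = 0.19415 + 0.31837 + 0.52206 + 0.85607 ≈ 1.8906 g.

1.89 g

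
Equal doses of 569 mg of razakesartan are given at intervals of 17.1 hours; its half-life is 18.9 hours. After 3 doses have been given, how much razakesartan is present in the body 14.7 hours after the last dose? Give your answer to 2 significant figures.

600 mg

The 3 doses were given 48.9, 31.8, 14.7 hours ago.
Total = 569·(1/2)^(48.9/18.9) + 569·(1/2)^(31.8/18.9) + 569·(1/2)^(14.7/18.9)
      = 94.68 + 177.26 + 331.88 ≈ 603.82 mg.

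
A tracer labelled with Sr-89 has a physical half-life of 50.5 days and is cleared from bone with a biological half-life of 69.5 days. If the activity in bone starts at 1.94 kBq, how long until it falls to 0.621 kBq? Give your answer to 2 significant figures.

48 days

1/t_eff = 1/t_phys + 1/t_biol = 1/50.5 + 1/69.5 = 0.03419 per day.
t_eff = 50.5 × 69.5 / (50.5 + 69.5) ≈ 29.248 days.
n = log₂(1.94/0.621) ≈ 1.6434; t = 1.6434 × 29.248 ≈ 48.066 days.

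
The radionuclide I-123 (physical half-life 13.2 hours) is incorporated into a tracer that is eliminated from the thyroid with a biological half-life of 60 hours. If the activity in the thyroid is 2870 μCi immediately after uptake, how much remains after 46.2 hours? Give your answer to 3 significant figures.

149 μCi

1/t_eff = 1/t_phys + 1/t_biol = 1/13.2 + 1/60 = 0.092424 per hour.
t_eff = 13.2 × 60 / (13.2 + 60) ≈ 10.82 hours.
Remaining = 2870 × (1/2)^(46.2/10.82) = 2870 × (1/2)^4.27 ≈ 148.76 μCi.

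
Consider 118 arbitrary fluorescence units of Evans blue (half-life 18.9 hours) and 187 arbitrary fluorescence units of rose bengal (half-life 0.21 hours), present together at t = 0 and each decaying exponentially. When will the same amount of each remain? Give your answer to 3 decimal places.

0.141 hours

Set 118·(1/2)^(t/18.9) = 187·(1/2)^(t/0.21).
Taking log₂: log₂(118/187) = t·(1/18.9 − 1/0.21).
log₂(0.63102) = -0.66425; 1/18.9 − 1/0.21 = -4.709.
t = -0.66425 / -4.709 ≈ 0.14106 hours.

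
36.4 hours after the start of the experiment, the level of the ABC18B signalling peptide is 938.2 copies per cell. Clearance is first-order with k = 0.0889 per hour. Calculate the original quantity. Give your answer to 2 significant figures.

24000 copies per cell

t½ = ln 2 / k = 0.69315 / 0.0889 ≈ 7.7969 hours.
Number of half-lives elapsed: n = 36.4/7.7969 ≈ 4.6685.
A₀ = A × 2^n = 938.2 × 2^4.6685 = 938.2 × 25.431 ≈ 23859 copies per cell.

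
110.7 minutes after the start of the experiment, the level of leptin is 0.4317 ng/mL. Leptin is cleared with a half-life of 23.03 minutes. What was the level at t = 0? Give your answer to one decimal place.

12.1 ng/mL

Number of half-lives elapsed: n = 110.7/23.03 ≈ 4.8068.
A₀ = A × 2^n = 0.4317 × 2^4.8068 = 0.4317 × 27.989 ≈ 12.083 ng/mL.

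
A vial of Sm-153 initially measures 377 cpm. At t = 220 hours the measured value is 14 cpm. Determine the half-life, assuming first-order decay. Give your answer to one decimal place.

46.3 hours

A/A₀ = 14/377 ≈ 0.037135.
n = log₂(26.929) ≈ 4.7511 half-lives elapsed in 220 hours.
t½ = 220/4.7511 ≈ 46.305 hours.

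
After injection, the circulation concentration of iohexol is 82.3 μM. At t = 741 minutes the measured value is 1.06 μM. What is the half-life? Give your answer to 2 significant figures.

120 minutes

A/A₀ = 1.06/82.3 ≈ 0.01288.
n = log₂(77.642) ≈ 6.2788 half-lives elapsed in 741 minutes.
t½ = 741/6.2788 ≈ 118.02 minutes.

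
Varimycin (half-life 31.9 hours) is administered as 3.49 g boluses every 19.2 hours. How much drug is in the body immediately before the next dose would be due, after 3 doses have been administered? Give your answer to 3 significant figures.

4.81 g

The 3 doses were given 57.6, 38.4, 19.2 hours ago.
Total = 3.49·(1/2)^(57.6/31.9) + 3.49·(1/2)^(38.4/31.9) + 3.49·(1/2)^(19.2/31.9)
      = 0.99833 + 1.5152 + 2.2995 ≈ 4.813 g.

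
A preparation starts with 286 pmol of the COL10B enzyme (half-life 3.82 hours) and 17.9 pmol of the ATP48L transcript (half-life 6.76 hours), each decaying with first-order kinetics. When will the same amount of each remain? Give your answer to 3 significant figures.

35.1 hours

Set 286·(1/2)^(t/3.82) = 17.9·(1/2)^(t/6.76).
Taking log₂: log₂(286/17.9) = t·(1/3.82 − 1/6.76).
log₂(15.978) = 3.998; 1/3.82 − 1/6.76 = 0.11385.
t = 3.998 / 0.11385 ≈ 35.116 hours.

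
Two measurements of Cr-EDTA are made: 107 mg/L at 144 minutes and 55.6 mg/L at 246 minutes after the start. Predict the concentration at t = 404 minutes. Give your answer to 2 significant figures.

20 mg/L

Over Δt = 246 − 144 = 102 minutes, the level fell by a factor of 107/55.6 ≈ 1.9245.
n = log₂(1.9245) ≈ 0.94445 half-lives, so t½ = 102/0.94445 ≈ 108 minutes.
From t = 246 to t = 404: 55.6 × (1/2)^((404−246)/108) ≈ 20.169 mg/L.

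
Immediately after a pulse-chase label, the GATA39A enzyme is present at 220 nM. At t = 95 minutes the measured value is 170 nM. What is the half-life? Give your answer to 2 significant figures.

260 minutes

A/A₀ = 170/220 ≈ 0.77273.
n = log₂(1.2941) ≈ 0.37197 half-lives elapsed in 95 minutes.
t½ = 95/0.37197 ≈ 255.4 minutes.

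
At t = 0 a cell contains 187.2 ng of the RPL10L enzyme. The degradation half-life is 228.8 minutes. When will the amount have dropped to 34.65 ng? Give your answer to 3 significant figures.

Fraction remaining = 34.65/187.2 ≈ 0.1851.
n = log₂(187.2/34.65) = ln(5.4026)/ln 2 ≈ 2.4337 half-lives.
t = n × t½ = 2.4337 × 228.8 ≈ 556.82 minutes.

557 minutes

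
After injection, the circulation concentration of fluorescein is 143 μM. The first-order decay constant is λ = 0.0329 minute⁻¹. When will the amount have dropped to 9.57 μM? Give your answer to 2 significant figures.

82 minutes

t½ = ln 2 / λ = 0.69315 / 0.0329 ≈ 21.068 minutes.
Fraction remaining = 9.57/143 ≈ 0.066923.
n = log₂(143/9.57) = ln(14.943)/ln 2 ≈ 3.9014 half-lives.
t = n × t½ = 3.9014 × 21.068 ≈ 82.195 minutes.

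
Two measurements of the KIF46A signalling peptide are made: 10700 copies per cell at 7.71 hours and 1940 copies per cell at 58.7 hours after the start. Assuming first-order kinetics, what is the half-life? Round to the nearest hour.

Over Δt = 58.7 − 7.71 = 50.99 hours, the level fell by a factor of 10700/1940 ≈ 5.5155.
n = log₂(5.5155) ≈ 2.4635 half-lives, so t½ = 50.99/2.4635 ≈ 20.698 hours.

21 hours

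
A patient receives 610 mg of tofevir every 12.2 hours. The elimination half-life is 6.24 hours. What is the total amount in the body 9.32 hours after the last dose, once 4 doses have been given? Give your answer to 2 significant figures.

The 4 doses were given 45.92, 33.72, 21.52, 9.32 hours ago.
Total = 610·(1/2)^(45.92/6.24) + 610·(1/2)^(33.72/6.24) + 610·(1/2)^(21.52/6.24) + 610·(1/2)^(9.32/6.24)
      = 3.7158 + 14.408 + 55.868 + 216.63 ≈ 290.62 mg.

290 mg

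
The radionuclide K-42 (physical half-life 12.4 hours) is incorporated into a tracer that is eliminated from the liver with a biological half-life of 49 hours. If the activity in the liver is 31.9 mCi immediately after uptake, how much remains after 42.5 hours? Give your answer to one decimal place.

1/t_eff = 1/t_phys + 1/t_biol = 1/12.4 + 1/49 = 0.10105 per hour.
t_eff = 12.4 × 49 / (12.4 + 49) ≈ 9.8958 hours.
Remaining = 31.9 × (1/2)^(42.5/9.8958) = 31.9 × (1/2)^4.2948 ≈ 1.6253 mCi.

1.6 mCi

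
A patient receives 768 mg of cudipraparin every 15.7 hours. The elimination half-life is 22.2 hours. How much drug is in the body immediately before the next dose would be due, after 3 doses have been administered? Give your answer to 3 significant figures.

935 mg

The 3 doses were given 47.1, 31.4, 15.7 hours ago.
Total = 768·(1/2)^(47.1/22.2) + 768·(1/2)^(31.4/22.2) + 768·(1/2)^(15.7/22.2)
      = 176.48 + 288.12 + 470.4 ≈ 935.01 mg.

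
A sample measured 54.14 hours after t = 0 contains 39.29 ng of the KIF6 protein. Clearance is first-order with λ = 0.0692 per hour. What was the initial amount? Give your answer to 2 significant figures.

t½ = ln 2 / λ = 0.69315 / 0.0692 ≈ 10.017 hours.
Number of half-lives elapsed: n = 54.14/10.017 ≈ 5.405.
A₀ = A × 2^n = 39.29 × 2^5.405 = 39.29 × 42.372 ≈ 1664.8 ng.

1700 ng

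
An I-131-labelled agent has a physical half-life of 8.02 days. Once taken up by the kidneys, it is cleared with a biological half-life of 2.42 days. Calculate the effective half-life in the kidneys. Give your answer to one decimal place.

1.9 days

1/t_eff = 1/t_phys + 1/t_biol = 1/8.02 + 1/2.42 = 0.53791 per day.
t_eff = 8.02 × 2.42 / (8.02 + 2.42) ≈ 1.859 days.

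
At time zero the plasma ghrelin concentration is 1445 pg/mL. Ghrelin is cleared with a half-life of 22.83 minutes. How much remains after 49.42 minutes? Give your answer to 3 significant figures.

322 pg/mL

Number of half-lives: n = 49.42/22.83 ≈ 2.1647.
Remaining = 1445 × (1/2)^2.1647 = 1445 × 0.22303 ≈ 322.28 pg/mL.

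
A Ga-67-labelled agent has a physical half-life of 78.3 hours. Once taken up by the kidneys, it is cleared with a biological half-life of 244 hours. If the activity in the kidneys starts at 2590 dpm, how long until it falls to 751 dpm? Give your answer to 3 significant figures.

106 hours

1/t_eff = 1/t_phys + 1/t_biol = 1/78.3 + 1/244 = 0.01687 per hour.
t_eff = 78.3 × 244 / (78.3 + 244) ≈ 59.278 hours.
n = log₂(2590/751) ≈ 1.7861; t = 1.7861 × 59.278 ≈ 105.87 hours.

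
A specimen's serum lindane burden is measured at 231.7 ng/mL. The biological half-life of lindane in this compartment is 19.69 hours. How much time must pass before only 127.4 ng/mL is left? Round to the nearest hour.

17 hours

Fraction remaining = 127.4/231.7 ≈ 0.54985.
n = log₂(231.7/127.4) = ln(1.8187)/ln 2 ≈ 0.86289 half-lives.
t = n × t½ = 0.86289 × 19.69 ≈ 16.99 hours.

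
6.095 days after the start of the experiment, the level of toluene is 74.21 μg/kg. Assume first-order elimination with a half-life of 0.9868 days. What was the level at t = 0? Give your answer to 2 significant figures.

5400 μg/kg

Number of half-lives elapsed: n = 6.095/0.9868 ≈ 6.1765.
A₀ = A × 2^n = 74.21 × 2^6.1765 = 74.21 × 72.33 ≈ 5367.6 μg/kg.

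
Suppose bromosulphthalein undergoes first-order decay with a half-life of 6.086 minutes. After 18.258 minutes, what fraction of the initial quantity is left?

0.125

n = 18.258/6.086 ≈ 3 half-lives.
Fraction remaining = (1/2)^3 ≈ 0.125.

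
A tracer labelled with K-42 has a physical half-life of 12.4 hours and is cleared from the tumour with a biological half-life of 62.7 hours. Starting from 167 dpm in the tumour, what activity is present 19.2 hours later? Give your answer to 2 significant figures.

46 dpm

1/t_eff = 1/t_phys + 1/t_biol = 1/12.4 + 1/62.7 = 0.096594 per hour.
t_eff = 12.4 × 62.7 / (12.4 + 62.7) ≈ 10.353 hours.
Remaining = 167 × (1/2)^(19.2/10.353) = 167 × (1/2)^1.8546 ≈ 46.177 dpm.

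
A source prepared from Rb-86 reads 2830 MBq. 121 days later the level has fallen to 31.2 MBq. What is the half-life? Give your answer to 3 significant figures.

A/A₀ = 31.2/2830 ≈ 0.011025.
n = log₂(90.705) ≈ 6.5031 half-lives elapsed in 121 days.
t½ = 121/6.5031 ≈ 18.606 days.

18.6 days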